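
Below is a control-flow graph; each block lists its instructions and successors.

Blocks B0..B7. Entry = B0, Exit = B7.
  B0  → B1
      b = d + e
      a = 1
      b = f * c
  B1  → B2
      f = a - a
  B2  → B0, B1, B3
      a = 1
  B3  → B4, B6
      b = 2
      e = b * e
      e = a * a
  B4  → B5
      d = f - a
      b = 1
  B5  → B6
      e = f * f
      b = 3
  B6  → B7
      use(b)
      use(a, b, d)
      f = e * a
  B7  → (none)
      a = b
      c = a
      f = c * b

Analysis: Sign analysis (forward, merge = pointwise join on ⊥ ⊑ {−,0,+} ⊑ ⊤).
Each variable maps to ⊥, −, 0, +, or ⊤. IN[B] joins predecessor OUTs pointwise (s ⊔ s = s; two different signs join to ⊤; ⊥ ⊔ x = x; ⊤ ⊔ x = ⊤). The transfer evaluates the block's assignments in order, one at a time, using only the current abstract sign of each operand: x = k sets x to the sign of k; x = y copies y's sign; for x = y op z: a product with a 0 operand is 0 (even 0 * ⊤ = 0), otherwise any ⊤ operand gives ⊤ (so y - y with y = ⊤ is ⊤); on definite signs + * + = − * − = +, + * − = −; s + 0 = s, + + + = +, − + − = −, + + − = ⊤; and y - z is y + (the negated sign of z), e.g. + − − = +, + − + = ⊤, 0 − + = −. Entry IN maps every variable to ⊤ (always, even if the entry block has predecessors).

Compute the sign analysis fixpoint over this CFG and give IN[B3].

Per-block solution:
  B0:   IN=(all ⊤)   OUT={a:+; rest ⊤}
  B1:   IN={a:+; rest ⊤}   OUT={a:+; rest ⊤}
  B2:   IN={a:+; rest ⊤}   OUT={a:+; rest ⊤}
  B3:   IN={a:+; rest ⊤}   OUT={a:+, b:+, e:+; rest ⊤}
  B4:   IN={a:+, b:+, e:+; rest ⊤}   OUT={a:+, b:+, e:+; rest ⊤}
  B5:   IN={a:+, b:+, e:+; rest ⊤}   OUT={a:+, b:+; rest ⊤}
  B6:   IN={a:+, b:+; rest ⊤}   OUT={a:+, b:+; rest ⊤}
  B7:   IN={a:+, b:+; rest ⊤}   OUT={a:+, b:+, c:+, f:+; rest ⊤}

Merge at B3: IN[B3] = OUT[B2] = {a: +, b: ⊤, c: ⊤, d: ⊤, e: ⊤, f: ⊤}

Answer: {a: +, b: ⊤, c: ⊤, d: ⊤, e: ⊤, f: ⊤}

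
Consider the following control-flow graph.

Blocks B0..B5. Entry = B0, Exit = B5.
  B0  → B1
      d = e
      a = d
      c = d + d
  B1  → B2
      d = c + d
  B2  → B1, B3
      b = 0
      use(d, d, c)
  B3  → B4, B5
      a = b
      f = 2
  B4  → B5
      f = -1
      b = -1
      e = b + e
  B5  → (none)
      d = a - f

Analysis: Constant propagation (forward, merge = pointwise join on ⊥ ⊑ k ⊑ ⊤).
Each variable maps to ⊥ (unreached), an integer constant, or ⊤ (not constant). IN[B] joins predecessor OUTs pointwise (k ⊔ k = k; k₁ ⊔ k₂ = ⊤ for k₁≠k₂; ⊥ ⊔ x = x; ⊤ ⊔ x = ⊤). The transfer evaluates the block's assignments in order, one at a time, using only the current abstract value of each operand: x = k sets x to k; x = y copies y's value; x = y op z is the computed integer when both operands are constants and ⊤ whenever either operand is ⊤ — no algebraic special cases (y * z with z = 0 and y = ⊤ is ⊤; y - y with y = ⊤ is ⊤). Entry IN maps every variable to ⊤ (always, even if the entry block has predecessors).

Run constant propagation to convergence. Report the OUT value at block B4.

Fixpoint table:
  B0:   IN=(all ⊤)   OUT=(all ⊤)
  B1:   IN=(all ⊤)   OUT=(all ⊤)
  B2:   IN=(all ⊤)   OUT={b:0; rest ⊤}
  B3:   IN={b:0; rest ⊤}   OUT={a:0, b:0, f:2; rest ⊤}
  B4:   IN={a:0, b:0, f:2; rest ⊤}   OUT={a:0, b:-1, f:-1; rest ⊤}
  B5:   IN={a:0; rest ⊤}   OUT={a:0; rest ⊤}

Merge at B4: IN[B4] = OUT[B3] = {a: 0, b: 0, c: ⊤, d: ⊤, e: ⊤, f: 2}
Applying B4's transfer function to that IN value gives OUT[B4] (row B4 above).

Answer: {a: 0, b: -1, c: ⊤, d: ⊤, e: ⊤, f: -1}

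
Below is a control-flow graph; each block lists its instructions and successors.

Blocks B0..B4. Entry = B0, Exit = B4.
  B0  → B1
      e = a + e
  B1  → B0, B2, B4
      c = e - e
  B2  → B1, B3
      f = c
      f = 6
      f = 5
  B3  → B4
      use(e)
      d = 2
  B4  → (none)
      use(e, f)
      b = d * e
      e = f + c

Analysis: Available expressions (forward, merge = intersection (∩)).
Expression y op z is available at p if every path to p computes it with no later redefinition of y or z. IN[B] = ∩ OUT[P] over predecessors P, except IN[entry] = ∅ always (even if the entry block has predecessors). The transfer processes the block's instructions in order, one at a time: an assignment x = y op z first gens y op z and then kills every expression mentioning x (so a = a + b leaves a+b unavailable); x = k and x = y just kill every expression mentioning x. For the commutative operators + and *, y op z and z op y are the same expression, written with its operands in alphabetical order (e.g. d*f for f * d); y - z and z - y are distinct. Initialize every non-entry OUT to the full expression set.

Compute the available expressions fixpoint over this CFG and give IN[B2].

Converged values:
  B0: | IN={} | OUT={}
  B1: | IN={} | OUT={e-e}
  B2: | IN={e-e} | OUT={e-e}
  B3: | IN={e-e} | OUT={e-e}
  B4: | IN={e-e} | OUT={c+f}

Merge at B2: IN[B2] = OUT[B1] = {e-e}

Answer: {e-e}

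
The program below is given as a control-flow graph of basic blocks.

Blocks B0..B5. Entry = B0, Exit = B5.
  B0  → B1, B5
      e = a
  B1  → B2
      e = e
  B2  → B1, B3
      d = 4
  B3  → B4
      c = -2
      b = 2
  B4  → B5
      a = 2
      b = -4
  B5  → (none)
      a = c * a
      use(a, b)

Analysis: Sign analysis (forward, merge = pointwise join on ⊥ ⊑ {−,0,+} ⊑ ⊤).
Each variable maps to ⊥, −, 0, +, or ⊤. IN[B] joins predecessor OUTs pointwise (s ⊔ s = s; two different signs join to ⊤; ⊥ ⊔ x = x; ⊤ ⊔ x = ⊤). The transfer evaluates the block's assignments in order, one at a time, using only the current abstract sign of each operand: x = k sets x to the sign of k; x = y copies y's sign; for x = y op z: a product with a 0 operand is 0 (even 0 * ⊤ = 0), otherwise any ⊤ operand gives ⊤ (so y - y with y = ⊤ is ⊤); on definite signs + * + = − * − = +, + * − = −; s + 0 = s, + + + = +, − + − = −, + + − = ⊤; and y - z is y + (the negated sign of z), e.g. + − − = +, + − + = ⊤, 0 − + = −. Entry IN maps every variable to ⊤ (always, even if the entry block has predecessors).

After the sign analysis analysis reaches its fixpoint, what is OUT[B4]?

Per-block solution:
  B0:  IN=(all ⊤)  OUT=(all ⊤)
  B1:  IN=(all ⊤)  OUT=(all ⊤)
  B2:  IN=(all ⊤)  OUT={d:+; rest ⊤}
  B3:  IN={d:+; rest ⊤}  OUT={b:+, c:-, d:+; rest ⊤}
  B4:  IN={b:+, c:-, d:+; rest ⊤}  OUT={a:+, b:-, c:-, d:+; rest ⊤}
  B5:  IN=(all ⊤)  OUT=(all ⊤)

Merge at B4: IN[B4] = OUT[B3] = {a: ⊤, b: +, c: -, d: +, e: ⊤, f: ⊤}
Applying B4's transfer function to that IN value gives OUT[B4] (row B4 above).

Answer: {a: +, b: -, c: -, d: +, e: ⊤, f: ⊤}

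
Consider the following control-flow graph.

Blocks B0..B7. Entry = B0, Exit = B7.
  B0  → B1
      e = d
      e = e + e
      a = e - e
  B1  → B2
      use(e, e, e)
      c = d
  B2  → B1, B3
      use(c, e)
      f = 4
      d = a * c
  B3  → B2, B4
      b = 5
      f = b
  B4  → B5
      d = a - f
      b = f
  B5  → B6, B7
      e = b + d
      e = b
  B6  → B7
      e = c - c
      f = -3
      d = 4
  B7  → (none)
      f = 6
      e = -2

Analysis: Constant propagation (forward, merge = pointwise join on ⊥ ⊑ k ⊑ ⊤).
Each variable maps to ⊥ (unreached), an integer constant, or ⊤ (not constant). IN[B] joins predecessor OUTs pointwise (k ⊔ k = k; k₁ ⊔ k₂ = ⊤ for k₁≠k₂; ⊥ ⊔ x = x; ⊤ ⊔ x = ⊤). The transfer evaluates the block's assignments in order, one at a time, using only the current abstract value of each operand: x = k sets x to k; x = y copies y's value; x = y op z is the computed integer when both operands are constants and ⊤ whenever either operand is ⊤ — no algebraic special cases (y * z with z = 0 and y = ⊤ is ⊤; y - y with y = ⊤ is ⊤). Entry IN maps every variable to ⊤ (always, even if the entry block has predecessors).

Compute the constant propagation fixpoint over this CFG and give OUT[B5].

Answer: {a: ⊤, b: 5, c: ⊤, d: ⊤, e: 5, f: 5}

Working:
Converged values:
  B0: | IN=(all ⊤) | OUT=(all ⊤)
  B1: | IN=(all ⊤) | OUT=(all ⊤)
  B2: | IN=(all ⊤) | OUT={f:4; rest ⊤}
  B3: | IN={f:4; rest ⊤} | OUT={b:5, f:5; rest ⊤}
  B4: | IN={b:5, f:5; rest ⊤} | OUT={b:5, f:5; rest ⊤}
  B5: | IN={b:5, f:5; rest ⊤} | OUT={b:5, e:5, f:5; rest ⊤}
  B6: | IN={b:5, e:5, f:5; rest ⊤} | OUT={b:5, d:4, f:-3; rest ⊤}
  B7: | IN={b:5; rest ⊤} | OUT={b:5, e:-2, f:6; rest ⊤}

Merge at B5: IN[B5] = OUT[B4] = {a: ⊤, b: 5, c: ⊤, d: ⊤, e: ⊤, f: 5}
Applying B5's transfer function to that IN value gives OUT[B5] (row B5 above).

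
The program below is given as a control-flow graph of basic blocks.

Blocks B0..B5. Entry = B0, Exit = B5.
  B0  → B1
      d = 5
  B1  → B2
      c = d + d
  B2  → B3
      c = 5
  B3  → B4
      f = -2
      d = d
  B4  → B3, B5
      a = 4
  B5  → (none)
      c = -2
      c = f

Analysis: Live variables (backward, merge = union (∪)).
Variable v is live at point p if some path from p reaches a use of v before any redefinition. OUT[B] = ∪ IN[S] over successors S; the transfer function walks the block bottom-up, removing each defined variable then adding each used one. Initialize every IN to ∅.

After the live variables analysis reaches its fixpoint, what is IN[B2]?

Answer: {d}

Derivation:
Converged values:
  B0:  IN={}  OUT={d}
  B1:  IN={d}  OUT={d}
  B2:  IN={d}  OUT={d}
  B3:  IN={d}  OUT={d, f}
  B4:  IN={d, f}  OUT={d, f}
  B5:  IN={f}  OUT={}

Merge at B2: OUT[B2] = IN[B3] = {d}
Applying B2's transfer function to that OUT value gives IN[B2] (row B2 above).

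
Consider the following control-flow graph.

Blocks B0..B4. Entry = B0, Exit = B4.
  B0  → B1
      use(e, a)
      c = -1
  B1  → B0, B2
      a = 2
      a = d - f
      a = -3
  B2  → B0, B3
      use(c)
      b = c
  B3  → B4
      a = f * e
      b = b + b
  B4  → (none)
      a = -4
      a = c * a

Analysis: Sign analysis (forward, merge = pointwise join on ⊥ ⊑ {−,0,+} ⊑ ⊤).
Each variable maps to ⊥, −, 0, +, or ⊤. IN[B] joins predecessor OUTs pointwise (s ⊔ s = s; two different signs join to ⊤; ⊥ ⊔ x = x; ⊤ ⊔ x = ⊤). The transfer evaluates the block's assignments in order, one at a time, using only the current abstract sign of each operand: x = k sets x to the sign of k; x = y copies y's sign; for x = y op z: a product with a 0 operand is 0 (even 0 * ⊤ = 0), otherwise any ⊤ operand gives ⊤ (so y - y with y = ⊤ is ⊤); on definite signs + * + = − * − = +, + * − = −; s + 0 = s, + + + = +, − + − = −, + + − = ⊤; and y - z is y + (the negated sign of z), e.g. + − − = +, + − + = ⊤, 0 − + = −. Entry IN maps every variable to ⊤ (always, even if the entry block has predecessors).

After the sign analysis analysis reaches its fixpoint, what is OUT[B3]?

Answer: {a: ⊤, b: -, c: -, d: ⊤, e: ⊤, f: ⊤}

Working:
Fixpoint table:
  B0: | IN=(all ⊤) | OUT={c:-; rest ⊤}
  B1: | IN={c:-; rest ⊤} | OUT={a:-, c:-; rest ⊤}
  B2: | IN={a:-, c:-; rest ⊤} | OUT={a:-, b:-, c:-; rest ⊤}
  B3: | IN={a:-, b:-, c:-; rest ⊤} | OUT={b:-, c:-; rest ⊤}
  B4: | IN={b:-, c:-; rest ⊤} | OUT={a:+, b:-, c:-; rest ⊤}

Merge at B3: IN[B3] = OUT[B2] = {a: -, b: -, c: -, d: ⊤, e: ⊤, f: ⊤}
Applying B3's transfer function to that IN value gives OUT[B3] (row B3 above).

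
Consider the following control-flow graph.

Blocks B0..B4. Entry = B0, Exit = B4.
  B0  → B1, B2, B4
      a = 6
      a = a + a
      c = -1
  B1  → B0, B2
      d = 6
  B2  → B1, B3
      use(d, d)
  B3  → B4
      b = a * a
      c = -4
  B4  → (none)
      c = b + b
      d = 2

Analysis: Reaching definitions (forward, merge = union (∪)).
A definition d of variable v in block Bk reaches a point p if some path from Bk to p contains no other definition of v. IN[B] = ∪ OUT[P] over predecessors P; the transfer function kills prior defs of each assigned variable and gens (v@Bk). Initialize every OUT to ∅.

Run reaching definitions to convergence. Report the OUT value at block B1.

Per-block solution:
  B0: | IN={a@B0, c@B0, d@B1} | OUT={a@B0, c@B0, d@B1}
  B1: | IN={a@B0, c@B0, d@B1} | OUT={a@B0, c@B0, d@B1}
  B2: | IN={a@B0, c@B0, d@B1} | OUT={a@B0, c@B0, d@B1}
  B3: | IN={a@B0, c@B0, d@B1} | OUT={a@B0, b@B3, c@B3, d@B1}
  B4: | IN={a@B0, b@B3, c@B0, c@B3, d@B1} | OUT={a@B0, b@B3, c@B4, d@B4}

Merge at B1: IN[B1] = OUT[B0] ⊔ OUT[B2] = {a@B0, c@B0, d@B1}
Applying B1's transfer function to that IN value gives OUT[B1] (row B1 above).

Answer: {a@B0, c@B0, d@B1}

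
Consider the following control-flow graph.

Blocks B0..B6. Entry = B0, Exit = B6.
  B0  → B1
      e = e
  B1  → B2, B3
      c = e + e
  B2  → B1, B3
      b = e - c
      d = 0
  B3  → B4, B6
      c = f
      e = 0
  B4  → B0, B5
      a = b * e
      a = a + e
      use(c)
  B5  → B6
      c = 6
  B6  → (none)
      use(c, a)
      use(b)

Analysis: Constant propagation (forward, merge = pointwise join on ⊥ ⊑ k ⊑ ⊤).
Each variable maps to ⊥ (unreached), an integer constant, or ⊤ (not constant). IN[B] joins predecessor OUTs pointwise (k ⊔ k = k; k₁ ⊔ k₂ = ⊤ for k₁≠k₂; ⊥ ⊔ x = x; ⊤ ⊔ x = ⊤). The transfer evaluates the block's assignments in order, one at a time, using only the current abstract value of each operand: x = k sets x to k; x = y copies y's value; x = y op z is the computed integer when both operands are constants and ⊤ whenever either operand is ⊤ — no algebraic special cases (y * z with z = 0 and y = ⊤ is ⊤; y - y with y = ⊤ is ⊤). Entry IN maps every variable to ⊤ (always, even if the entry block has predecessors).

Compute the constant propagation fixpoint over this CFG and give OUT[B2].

Answer: {a: ⊤, b: ⊤, c: ⊤, d: 0, e: ⊤, f: ⊤}

Trace:
Fixpoint table:
  B0:   IN=(all ⊤)   OUT=(all ⊤)
  B1:   IN=(all ⊤)   OUT=(all ⊤)
  B2:   IN=(all ⊤)   OUT={d:0; rest ⊤}
  B3:   IN=(all ⊤)   OUT={e:0; rest ⊤}
  B4:   IN={e:0; rest ⊤}   OUT={e:0; rest ⊤}
  B5:   IN={e:0; rest ⊤}   OUT={c:6, e:0; rest ⊤}
  B6:   IN={e:0; rest ⊤}   OUT={e:0; rest ⊤}

Merge at B2: IN[B2] = OUT[B1] = {a: ⊤, b: ⊤, c: ⊤, d: ⊤, e: ⊤, f: ⊤}
Applying B2's transfer function to that IN value gives OUT[B2] (row B2 above).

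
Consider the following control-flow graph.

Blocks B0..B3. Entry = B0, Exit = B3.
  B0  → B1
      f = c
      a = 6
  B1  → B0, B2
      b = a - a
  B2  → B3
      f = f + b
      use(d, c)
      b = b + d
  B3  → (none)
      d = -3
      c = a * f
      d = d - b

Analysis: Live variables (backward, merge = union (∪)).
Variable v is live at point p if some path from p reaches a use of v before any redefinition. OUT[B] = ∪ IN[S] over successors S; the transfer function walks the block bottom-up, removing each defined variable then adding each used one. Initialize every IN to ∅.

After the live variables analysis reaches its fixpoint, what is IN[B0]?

Answer: {c, d}

Derivation:
Per-block solution:
  B0:   IN={c, d}   OUT={a, c, d, f}
  B1:   IN={a, c, d, f}   OUT={a, b, c, d, f}
  B2:   IN={a, b, c, d, f}   OUT={a, b, f}
  B3:   IN={a, b, f}   OUT={}

Merge at B0: OUT[B0] = IN[B1] = {a, c, d, f}
Applying B0's transfer function to that OUT value gives IN[B0] (row B0 above).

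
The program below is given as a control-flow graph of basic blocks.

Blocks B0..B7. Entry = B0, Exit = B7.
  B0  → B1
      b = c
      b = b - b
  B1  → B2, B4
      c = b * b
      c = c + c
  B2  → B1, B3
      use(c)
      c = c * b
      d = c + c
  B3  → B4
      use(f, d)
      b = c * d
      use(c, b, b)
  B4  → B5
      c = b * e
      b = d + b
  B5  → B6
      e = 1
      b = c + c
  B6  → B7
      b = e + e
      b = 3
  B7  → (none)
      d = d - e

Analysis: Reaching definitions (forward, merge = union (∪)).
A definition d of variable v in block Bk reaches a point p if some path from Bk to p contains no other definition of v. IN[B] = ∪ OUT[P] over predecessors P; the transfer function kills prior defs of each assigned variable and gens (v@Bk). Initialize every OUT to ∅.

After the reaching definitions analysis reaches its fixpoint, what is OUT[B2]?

Answer: {b@B0, c@B2, d@B2}

Working:
Converged values:
  B0:  IN={}  OUT={b@B0}
  B1:  IN={b@B0, c@B2, d@B2}  OUT={b@B0, c@B1, d@B2}
  B2:  IN={b@B0, c@B1, d@B2}  OUT={b@B0, c@B2, d@B2}
  B3:  IN={b@B0, c@B2, d@B2}  OUT={b@B3, c@B2, d@B2}
  B4:  IN={b@B0, b@B3, c@B1, c@B2, d@B2}  OUT={b@B4, c@B4, d@B2}
  B5:  IN={b@B4, c@B4, d@B2}  OUT={b@B5, c@B4, d@B2, e@B5}
  B6:  IN={b@B5, c@B4, d@B2, e@B5}  OUT={b@B6, c@B4, d@B2, e@B5}
  B7:  IN={b@B6, c@B4, d@B2, e@B5}  OUT={b@B6, c@B4, d@B7, e@B5}

Merge at B2: IN[B2] = OUT[B1] = {b@B0, c@B1, d@B2}
Applying B2's transfer function to that IN value gives OUT[B2] (row B2 above).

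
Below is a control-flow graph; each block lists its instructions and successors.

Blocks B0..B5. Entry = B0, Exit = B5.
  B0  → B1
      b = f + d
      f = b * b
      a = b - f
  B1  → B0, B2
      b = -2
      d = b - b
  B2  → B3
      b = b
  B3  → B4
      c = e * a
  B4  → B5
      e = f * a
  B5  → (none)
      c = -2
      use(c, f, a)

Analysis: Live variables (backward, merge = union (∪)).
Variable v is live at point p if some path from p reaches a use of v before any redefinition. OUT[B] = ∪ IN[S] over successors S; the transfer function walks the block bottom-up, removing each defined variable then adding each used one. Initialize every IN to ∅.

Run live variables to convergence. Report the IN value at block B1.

Converged values:
  B0:   IN={d, e, f}   OUT={a, e, f}
  B1:   IN={a, e, f}   OUT={a, b, d, e, f}
  B2:   IN={a, b, e, f}   OUT={a, e, f}
  B3:   IN={a, e, f}   OUT={a, f}
  B4:   IN={a, f}   OUT={a, f}
  B5:   IN={a, f}   OUT={}

Merge at B1: OUT[B1] = IN[B0] ⊔ IN[B2] = {a, b, d, e, f}
Applying B1's transfer function to that OUT value gives IN[B1] (row B1 above).

Answer: {a, e, f}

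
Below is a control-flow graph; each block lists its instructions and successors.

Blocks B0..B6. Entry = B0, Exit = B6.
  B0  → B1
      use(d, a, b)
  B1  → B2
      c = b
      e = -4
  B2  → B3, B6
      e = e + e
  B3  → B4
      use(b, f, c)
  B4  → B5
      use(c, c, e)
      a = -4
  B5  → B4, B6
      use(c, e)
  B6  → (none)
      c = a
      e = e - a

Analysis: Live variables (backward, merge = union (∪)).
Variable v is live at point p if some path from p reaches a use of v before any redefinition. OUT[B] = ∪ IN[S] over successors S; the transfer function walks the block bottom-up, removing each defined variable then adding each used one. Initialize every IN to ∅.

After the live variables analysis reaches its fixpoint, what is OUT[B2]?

Answer: {a, b, c, e, f}

Working:
Converged values:
  B0: | IN={a, b, d, f} | OUT={a, b, f}
  B1: | IN={a, b, f} | OUT={a, b, c, e, f}
  B2: | IN={a, b, c, e, f} | OUT={a, b, c, e, f}
  B3: | IN={b, c, e, f} | OUT={c, e}
  B4: | IN={c, e} | OUT={a, c, e}
  B5: | IN={a, c, e} | OUT={a, c, e}
  B6: | IN={a, e} | OUT={}

Merge at B2: OUT[B2] = IN[B3] ⊔ IN[B6] = {a, b, c, e, f}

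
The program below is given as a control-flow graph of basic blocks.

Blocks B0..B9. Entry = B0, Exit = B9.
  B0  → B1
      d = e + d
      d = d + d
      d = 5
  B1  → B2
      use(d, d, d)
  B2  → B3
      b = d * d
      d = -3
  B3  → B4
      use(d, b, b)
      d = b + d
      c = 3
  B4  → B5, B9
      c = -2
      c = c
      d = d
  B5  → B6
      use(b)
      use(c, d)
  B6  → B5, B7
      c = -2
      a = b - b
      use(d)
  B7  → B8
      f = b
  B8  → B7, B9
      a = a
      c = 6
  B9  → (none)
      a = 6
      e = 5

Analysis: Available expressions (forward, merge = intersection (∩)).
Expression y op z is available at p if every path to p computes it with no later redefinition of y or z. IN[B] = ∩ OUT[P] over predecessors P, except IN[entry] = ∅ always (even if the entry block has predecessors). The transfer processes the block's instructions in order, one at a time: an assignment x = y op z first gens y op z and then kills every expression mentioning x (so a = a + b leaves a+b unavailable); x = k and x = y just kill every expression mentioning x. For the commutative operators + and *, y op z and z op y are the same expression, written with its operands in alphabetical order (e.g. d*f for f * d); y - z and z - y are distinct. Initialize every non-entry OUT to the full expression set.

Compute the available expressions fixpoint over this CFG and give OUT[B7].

Answer: {b-b}

Working:
Per-block solution:
  B0: | IN={} | OUT={}
  B1: | IN={} | OUT={}
  B2: | IN={} | OUT={}
  B3: | IN={} | OUT={}
  B4: | IN={} | OUT={}
  B5: | IN={} | OUT={}
  B6: | IN={} | OUT={b-b}
  B7: | IN={b-b} | OUT={b-b}
  B8: | IN={b-b} | OUT={b-b}
  B9: | IN={} | OUT={}

Merge at B7: IN[B7] = OUT[B6] ∩ OUT[B8] = {b-b}
Applying B7's transfer function to that IN value gives OUT[B7] (row B7 above).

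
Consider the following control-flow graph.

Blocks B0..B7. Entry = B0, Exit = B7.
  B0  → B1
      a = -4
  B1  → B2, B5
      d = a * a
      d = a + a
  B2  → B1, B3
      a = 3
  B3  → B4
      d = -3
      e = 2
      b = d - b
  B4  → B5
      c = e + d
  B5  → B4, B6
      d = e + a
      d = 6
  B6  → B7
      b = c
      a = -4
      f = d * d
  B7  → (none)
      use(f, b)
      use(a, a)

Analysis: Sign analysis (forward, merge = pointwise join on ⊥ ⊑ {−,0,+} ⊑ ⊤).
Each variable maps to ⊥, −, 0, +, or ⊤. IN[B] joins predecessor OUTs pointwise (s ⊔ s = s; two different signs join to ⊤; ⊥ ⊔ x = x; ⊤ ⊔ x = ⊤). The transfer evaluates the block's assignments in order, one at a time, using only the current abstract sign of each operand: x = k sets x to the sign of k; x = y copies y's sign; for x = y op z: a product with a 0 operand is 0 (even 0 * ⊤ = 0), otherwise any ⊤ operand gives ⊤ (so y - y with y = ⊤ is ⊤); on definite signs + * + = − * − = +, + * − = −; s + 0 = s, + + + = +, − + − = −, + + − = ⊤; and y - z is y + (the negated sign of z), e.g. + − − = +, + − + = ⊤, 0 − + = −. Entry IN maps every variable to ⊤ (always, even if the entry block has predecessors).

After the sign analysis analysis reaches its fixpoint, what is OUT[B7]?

Answer: {a: -, b: ⊤, c: ⊤, d: +, e: ⊤, f: +}

Working:
Converged values:
  B0: | IN=(all ⊤) | OUT={a:-; rest ⊤}
  B1: | IN=(all ⊤) | OUT=(all ⊤)
  B2: | IN=(all ⊤) | OUT={a:+; rest ⊤}
  B3: | IN={a:+; rest ⊤} | OUT={a:+, d:-, e:+; rest ⊤}
  B4: | IN=(all ⊤) | OUT=(all ⊤)
  B5: | IN=(all ⊤) | OUT={d:+; rest ⊤}
  B6: | IN={d:+; rest ⊤} | OUT={a:-, d:+, f:+; rest ⊤}
  B7: | IN={a:-, d:+, f:+; rest ⊤} | OUT={a:-, d:+, f:+; rest ⊤}

Merge at B7: IN[B7] = OUT[B6] = {a: -, b: ⊤, c: ⊤, d: +, e: ⊤, f: +}
Applying B7's transfer function to that IN value gives OUT[B7] (row B7 above).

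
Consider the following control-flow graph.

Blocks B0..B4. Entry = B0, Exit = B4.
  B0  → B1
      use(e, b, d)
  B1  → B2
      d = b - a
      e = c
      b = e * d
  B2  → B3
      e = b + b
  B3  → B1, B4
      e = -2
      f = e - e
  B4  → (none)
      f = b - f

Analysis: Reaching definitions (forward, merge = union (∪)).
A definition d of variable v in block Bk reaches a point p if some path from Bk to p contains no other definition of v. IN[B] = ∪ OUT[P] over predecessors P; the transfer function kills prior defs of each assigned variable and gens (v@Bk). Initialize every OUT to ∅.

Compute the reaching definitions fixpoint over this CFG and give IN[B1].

Fixpoint table:
  B0:  IN={}  OUT={}
  B1:  IN={b@B1, d@B1, e@B3, f@B3}  OUT={b@B1, d@B1, e@B1, f@B3}
  B2:  IN={b@B1, d@B1, e@B1, f@B3}  OUT={b@B1, d@B1, e@B2, f@B3}
  B3:  IN={b@B1, d@B1, e@B2, f@B3}  OUT={b@B1, d@B1, e@B3, f@B3}
  B4:  IN={b@B1, d@B1, e@B3, f@B3}  OUT={b@B1, d@B1, e@B3, f@B4}

Merge at B1: IN[B1] = OUT[B0] ⊔ OUT[B3] = {b@B1, d@B1, e@B3, f@B3}

Answer: {b@B1, d@B1, e@B3, f@B3}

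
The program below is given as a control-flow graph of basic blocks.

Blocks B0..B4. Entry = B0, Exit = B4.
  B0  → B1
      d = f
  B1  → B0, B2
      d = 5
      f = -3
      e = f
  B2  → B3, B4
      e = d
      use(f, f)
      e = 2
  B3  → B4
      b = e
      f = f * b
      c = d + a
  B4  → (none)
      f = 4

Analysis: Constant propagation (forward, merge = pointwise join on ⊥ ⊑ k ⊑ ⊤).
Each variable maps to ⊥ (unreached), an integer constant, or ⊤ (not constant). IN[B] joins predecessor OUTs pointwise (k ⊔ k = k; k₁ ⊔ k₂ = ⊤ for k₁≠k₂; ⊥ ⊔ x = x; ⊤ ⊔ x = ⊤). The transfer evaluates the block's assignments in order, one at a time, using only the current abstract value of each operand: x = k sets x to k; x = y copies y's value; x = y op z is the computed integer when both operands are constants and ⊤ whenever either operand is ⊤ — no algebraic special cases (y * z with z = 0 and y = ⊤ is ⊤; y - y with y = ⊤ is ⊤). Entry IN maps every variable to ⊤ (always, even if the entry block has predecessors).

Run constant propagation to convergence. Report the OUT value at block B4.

Answer: {a: ⊤, b: ⊤, c: ⊤, d: 5, e: 2, f: 4}

Derivation:
Per-block solution:
  B0: | IN=(all ⊤) | OUT=(all ⊤)
  B1: | IN=(all ⊤) | OUT={d:5, e:-3, f:-3; rest ⊤}
  B2: | IN={d:5, e:-3, f:-3; rest ⊤} | OUT={d:5, e:2, f:-3; rest ⊤}
  B3: | IN={d:5, e:2, f:-3; rest ⊤} | OUT={b:2, d:5, e:2, f:-6; rest ⊤}
  B4: | IN={d:5, e:2; rest ⊤} | OUT={d:5, e:2, f:4; rest ⊤}

Merge at B4: IN[B4] = OUT[B2] ⊔ OUT[B3] = {a: ⊤, b: ⊤, c: ⊤, d: 5, e: 2, f: ⊤}
Applying B4's transfer function to that IN value gives OUT[B4] (row B4 above).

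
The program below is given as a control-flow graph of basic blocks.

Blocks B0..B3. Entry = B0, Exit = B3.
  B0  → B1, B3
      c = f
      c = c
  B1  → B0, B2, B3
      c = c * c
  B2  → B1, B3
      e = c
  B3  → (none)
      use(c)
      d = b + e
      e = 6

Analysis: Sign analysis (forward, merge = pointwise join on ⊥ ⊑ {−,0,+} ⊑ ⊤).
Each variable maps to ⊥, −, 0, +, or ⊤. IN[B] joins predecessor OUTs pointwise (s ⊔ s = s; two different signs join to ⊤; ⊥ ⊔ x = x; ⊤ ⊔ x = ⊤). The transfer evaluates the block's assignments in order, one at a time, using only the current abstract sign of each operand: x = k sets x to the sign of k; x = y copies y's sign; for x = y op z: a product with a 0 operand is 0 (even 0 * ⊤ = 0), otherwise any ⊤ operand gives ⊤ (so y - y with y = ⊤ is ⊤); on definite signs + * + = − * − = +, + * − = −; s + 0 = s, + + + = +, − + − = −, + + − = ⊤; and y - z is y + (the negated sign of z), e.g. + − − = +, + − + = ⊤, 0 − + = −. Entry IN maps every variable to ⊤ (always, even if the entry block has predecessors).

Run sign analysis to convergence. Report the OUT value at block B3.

Answer: {a: ⊤, b: ⊤, c: ⊤, d: ⊤, e: +, f: ⊤}

Trace:
Converged values:
  B0: | IN=(all ⊤) | OUT=(all ⊤)
  B1: | IN=(all ⊤) | OUT=(all ⊤)
  B2: | IN=(all ⊤) | OUT=(all ⊤)
  B3: | IN=(all ⊤) | OUT={e:+; rest ⊤}

Merge at B3: IN[B3] = OUT[B0] ⊔ OUT[B1] ⊔ OUT[B2] = {a: ⊤, b: ⊤, c: ⊤, d: ⊤, e: ⊤, f: ⊤}
Applying B3's transfer function to that IN value gives OUT[B3] (row B3 above).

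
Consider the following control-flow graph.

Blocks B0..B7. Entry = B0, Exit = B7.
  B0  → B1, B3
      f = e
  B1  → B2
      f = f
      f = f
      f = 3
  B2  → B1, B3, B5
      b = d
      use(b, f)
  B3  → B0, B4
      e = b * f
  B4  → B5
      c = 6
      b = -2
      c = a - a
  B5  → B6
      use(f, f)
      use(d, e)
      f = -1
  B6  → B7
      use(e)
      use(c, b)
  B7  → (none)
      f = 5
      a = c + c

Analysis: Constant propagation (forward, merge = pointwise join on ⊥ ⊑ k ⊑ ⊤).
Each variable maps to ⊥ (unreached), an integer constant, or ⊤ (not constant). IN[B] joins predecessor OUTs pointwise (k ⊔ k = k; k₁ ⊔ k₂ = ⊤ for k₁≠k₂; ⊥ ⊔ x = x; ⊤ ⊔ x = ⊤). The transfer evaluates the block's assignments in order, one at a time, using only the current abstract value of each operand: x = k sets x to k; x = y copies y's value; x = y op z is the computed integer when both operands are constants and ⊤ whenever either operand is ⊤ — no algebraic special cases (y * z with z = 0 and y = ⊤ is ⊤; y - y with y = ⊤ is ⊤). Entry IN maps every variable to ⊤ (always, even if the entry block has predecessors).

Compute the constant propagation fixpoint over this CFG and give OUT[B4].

Answer: {a: ⊤, b: -2, c: ⊤, d: ⊤, e: ⊤, f: ⊤}

Working:
Converged values:
  B0:  IN=(all ⊤)  OUT=(all ⊤)
  B1:  IN=(all ⊤)  OUT={f:3; rest ⊤}
  B2:  IN={f:3; rest ⊤}  OUT={f:3; rest ⊤}
  B3:  IN=(all ⊤)  OUT=(all ⊤)
  B4:  IN=(all ⊤)  OUT={b:-2; rest ⊤}
  B5:  IN=(all ⊤)  OUT={f:-1; rest ⊤}
  B6:  IN={f:-1; rest ⊤}  OUT={f:-1; rest ⊤}
  B7:  IN={f:-1; rest ⊤}  OUT={f:5; rest ⊤}

Merge at B4: IN[B4] = OUT[B3] = {a: ⊤, b: ⊤, c: ⊤, d: ⊤, e: ⊤, f: ⊤}
Applying B4's transfer function to that IN value gives OUT[B4] (row B4 above).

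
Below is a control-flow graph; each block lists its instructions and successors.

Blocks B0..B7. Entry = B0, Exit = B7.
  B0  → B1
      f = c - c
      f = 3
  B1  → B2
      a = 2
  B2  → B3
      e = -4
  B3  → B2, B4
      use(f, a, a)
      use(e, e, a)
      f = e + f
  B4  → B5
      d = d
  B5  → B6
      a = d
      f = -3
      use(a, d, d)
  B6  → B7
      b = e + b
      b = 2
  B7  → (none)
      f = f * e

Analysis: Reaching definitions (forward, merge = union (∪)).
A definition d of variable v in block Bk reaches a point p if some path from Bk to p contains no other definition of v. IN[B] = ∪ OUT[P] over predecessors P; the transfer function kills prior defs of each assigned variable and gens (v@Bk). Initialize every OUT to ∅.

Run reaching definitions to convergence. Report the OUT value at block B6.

Answer: {a@B5, b@B6, d@B4, e@B2, f@B5}

Trace:
Converged values:
  B0: | IN={} | OUT={f@B0}
  B1: | IN={f@B0} | OUT={a@B1, f@B0}
  B2: | IN={a@B1, e@B2, f@B0, f@B3} | OUT={a@B1, e@B2, f@B0, f@B3}
  B3: | IN={a@B1, e@B2, f@B0, f@B3} | OUT={a@B1, e@B2, f@B3}
  B4: | IN={a@B1, e@B2, f@B3} | OUT={a@B1, d@B4, e@B2, f@B3}
  B5: | IN={a@B1, d@B4, e@B2, f@B3} | OUT={a@B5, d@B4, e@B2, f@B5}
  B6: | IN={a@B5, d@B4, e@B2, f@B5} | OUT={a@B5, b@B6, d@B4, e@B2, f@B5}
  B7: | IN={a@B5, b@B6, d@B4, e@B2, f@B5} | OUT={a@B5, b@B6, d@B4, e@B2, f@B7}

Merge at B6: IN[B6] = OUT[B5] = {a@B5, d@B4, e@B2, f@B5}
Applying B6's transfer function to that IN value gives OUT[B6] (row B6 above).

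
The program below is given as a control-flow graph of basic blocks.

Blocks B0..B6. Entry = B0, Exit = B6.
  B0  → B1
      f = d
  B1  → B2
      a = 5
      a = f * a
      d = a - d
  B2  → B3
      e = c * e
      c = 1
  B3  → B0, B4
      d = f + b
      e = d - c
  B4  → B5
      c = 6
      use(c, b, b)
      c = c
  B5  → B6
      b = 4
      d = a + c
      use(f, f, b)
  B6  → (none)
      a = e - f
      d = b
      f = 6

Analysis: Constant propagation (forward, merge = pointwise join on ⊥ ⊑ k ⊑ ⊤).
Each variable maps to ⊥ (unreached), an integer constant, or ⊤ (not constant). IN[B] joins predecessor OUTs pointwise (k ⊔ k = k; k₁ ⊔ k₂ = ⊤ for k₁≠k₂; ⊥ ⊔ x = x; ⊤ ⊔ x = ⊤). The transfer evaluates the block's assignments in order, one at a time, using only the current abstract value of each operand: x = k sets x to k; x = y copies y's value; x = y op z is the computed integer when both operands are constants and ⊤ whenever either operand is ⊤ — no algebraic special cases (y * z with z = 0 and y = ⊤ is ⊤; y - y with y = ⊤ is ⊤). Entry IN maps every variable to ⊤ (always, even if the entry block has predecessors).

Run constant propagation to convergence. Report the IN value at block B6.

Fixpoint table:
  B0: | IN=(all ⊤) | OUT=(all ⊤)
  B1: | IN=(all ⊤) | OUT=(all ⊤)
  B2: | IN=(all ⊤) | OUT={c:1; rest ⊤}
  B3: | IN={c:1; rest ⊤} | OUT={c:1; rest ⊤}
  B4: | IN={c:1; rest ⊤} | OUT={c:6; rest ⊤}
  B5: | IN={c:6; rest ⊤} | OUT={b:4, c:6; rest ⊤}
  B6: | IN={b:4, c:6; rest ⊤} | OUT={b:4, c:6, d:4, f:6; rest ⊤}

Merge at B6: IN[B6] = OUT[B5] = {a: ⊤, b: 4, c: 6, d: ⊤, e: ⊤, f: ⊤}

Answer: {a: ⊤, b: 4, c: 6, d: ⊤, e: ⊤, f: ⊤}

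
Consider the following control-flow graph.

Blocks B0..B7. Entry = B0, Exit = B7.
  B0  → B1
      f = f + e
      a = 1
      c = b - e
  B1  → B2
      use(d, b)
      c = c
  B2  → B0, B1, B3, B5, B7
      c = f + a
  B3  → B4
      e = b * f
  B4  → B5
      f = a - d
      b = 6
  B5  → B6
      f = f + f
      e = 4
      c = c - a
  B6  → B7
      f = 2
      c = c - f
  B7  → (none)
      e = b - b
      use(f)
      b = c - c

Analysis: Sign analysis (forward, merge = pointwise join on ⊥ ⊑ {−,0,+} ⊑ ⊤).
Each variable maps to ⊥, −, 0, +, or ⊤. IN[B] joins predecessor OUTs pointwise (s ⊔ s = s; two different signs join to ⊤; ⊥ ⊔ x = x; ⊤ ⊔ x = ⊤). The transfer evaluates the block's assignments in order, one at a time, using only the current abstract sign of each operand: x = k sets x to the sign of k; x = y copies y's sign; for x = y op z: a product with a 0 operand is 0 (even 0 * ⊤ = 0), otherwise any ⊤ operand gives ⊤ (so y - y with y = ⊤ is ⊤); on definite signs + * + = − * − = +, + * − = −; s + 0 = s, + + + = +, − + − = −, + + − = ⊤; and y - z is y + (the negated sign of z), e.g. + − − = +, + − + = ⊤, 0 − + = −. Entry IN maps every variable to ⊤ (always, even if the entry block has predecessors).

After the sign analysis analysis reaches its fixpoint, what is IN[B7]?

Answer: {a: +, b: ⊤, c: ⊤, d: ⊤, e: ⊤, f: ⊤}

Working:
Fixpoint table:
  B0:  IN=(all ⊤)  OUT={a:+; rest ⊤}
  B1:  IN={a:+; rest ⊤}  OUT={a:+; rest ⊤}
  B2:  IN={a:+; rest ⊤}  OUT={a:+; rest ⊤}
  B3:  IN={a:+; rest ⊤}  OUT={a:+; rest ⊤}
  B4:  IN={a:+; rest ⊤}  OUT={a:+, b:+; rest ⊤}
  B5:  IN={a:+; rest ⊤}  OUT={a:+, e:+; rest ⊤}
  B6:  IN={a:+, e:+; rest ⊤}  OUT={a:+, e:+, f:+; rest ⊤}
  B7:  IN={a:+; rest ⊤}  OUT={a:+; rest ⊤}

Merge at B7: IN[B7] = OUT[B2] ⊔ OUT[B6] = {a: +, b: ⊤, c: ⊤, d: ⊤, e: ⊤, f: ⊤}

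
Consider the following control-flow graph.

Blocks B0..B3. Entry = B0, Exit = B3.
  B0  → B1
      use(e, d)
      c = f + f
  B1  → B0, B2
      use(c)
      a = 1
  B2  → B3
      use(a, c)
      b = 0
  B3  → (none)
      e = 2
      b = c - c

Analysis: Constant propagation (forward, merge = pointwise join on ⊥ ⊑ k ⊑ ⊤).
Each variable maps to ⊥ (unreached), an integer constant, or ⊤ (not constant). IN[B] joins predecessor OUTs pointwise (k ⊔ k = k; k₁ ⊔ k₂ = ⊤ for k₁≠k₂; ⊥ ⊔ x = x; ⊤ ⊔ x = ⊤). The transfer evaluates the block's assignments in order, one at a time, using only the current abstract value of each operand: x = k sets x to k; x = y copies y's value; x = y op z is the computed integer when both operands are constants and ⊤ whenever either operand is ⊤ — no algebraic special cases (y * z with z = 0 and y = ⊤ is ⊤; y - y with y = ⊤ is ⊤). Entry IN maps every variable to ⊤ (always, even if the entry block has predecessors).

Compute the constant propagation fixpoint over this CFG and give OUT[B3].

Answer: {a: 1, b: ⊤, c: ⊤, d: ⊤, e: 2, f: ⊤}

Derivation:
Converged values:
  B0:  IN=(all ⊤)  OUT=(all ⊤)
  B1:  IN=(all ⊤)  OUT={a:1; rest ⊤}
  B2:  IN={a:1; rest ⊤}  OUT={a:1, b:0; rest ⊤}
  B3:  IN={a:1, b:0; rest ⊤}  OUT={a:1, e:2; rest ⊤}

Merge at B3: IN[B3] = OUT[B2] = {a: 1, b: 0, c: ⊤, d: ⊤, e: ⊤, f: ⊤}
Applying B3's transfer function to that IN value gives OUT[B3] (row B3 above).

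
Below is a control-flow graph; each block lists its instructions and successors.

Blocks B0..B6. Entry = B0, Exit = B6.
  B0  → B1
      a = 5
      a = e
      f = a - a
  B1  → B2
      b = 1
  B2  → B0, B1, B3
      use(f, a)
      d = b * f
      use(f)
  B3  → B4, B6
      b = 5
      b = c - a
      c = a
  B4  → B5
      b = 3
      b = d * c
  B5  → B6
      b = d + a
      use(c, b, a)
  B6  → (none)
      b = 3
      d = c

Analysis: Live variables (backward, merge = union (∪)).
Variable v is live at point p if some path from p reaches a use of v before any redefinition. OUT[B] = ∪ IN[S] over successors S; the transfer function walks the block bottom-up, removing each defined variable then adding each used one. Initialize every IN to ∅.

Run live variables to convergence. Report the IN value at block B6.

Converged values:
  B0:   IN={c, e}   OUT={a, c, e, f}
  B1:   IN={a, c, e, f}   OUT={a, b, c, e, f}
  B2:   IN={a, b, c, e, f}   OUT={a, c, d, e, f}
  B3:   IN={a, c, d}   OUT={a, c, d}
  B4:   IN={a, c, d}   OUT={a, c, d}
  B5:   IN={a, c, d}   OUT={c}
  B6:   IN={c}   OUT={}

B6 is the boundary node: OUT[B6] = {}
Applying B6's transfer function to that OUT value gives IN[B6] (row B6 above).

Answer: {c}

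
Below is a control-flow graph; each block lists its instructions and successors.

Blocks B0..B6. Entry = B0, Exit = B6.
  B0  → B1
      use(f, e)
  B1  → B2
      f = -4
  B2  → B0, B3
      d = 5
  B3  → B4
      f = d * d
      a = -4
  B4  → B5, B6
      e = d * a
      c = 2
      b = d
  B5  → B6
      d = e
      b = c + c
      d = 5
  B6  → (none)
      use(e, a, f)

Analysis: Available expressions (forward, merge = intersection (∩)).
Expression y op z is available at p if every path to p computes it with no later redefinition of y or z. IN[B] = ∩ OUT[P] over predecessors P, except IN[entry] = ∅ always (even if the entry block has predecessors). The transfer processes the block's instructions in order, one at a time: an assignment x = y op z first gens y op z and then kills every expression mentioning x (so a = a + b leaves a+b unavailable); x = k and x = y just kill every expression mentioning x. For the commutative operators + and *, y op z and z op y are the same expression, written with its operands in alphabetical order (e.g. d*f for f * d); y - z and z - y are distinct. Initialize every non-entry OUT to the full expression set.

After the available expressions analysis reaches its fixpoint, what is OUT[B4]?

Answer: {a*d, d*d}

Derivation:
Per-block solution:
  B0: | IN={} | OUT={}
  B1: | IN={} | OUT={}
  B2: | IN={} | OUT={}
  B3: | IN={} | OUT={d*d}
  B4: | IN={d*d} | OUT={a*d, d*d}
  B5: | IN={a*d, d*d} | OUT={c+c}
  B6: | IN={} | OUT={}

Merge at B4: IN[B4] = OUT[B3] = {d*d}
Applying B4's transfer function to that IN value gives OUT[B4] (row B4 above).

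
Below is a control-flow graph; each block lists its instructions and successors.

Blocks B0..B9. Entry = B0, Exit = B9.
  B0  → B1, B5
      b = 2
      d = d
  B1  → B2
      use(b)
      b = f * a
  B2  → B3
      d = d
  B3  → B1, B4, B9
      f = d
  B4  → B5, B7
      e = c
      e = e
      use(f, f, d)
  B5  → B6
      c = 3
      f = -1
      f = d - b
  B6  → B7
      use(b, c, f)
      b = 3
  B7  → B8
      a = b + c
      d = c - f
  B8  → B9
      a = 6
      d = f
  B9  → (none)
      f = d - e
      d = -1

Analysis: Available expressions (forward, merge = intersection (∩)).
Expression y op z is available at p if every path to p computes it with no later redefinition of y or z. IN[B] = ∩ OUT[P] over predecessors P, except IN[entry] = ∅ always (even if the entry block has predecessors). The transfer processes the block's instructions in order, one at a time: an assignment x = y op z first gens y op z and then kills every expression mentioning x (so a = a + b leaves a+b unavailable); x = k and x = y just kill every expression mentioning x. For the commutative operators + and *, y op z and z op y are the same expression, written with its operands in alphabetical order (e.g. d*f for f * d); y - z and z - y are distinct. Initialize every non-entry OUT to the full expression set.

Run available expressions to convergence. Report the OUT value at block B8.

Per-block solution:
  B0: | IN={} | OUT={}
  B1: | IN={} | OUT={a*f}
  B2: | IN={a*f} | OUT={a*f}
  B3: | IN={a*f} | OUT={}
  B4: | IN={} | OUT={}
  B5: | IN={} | OUT={d-b}
  B6: | IN={d-b} | OUT={}
  B7: | IN={} | OUT={b+c, c-f}
  B8: | IN={b+c, c-f} | OUT={b+c, c-f}
  B9: | IN={} | OUT={}

Merge at B8: IN[B8] = OUT[B7] = {b+c, c-f}
Applying B8's transfer function to that IN value gives OUT[B8] (row B8 above).

Answer: {b+c, c-f}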